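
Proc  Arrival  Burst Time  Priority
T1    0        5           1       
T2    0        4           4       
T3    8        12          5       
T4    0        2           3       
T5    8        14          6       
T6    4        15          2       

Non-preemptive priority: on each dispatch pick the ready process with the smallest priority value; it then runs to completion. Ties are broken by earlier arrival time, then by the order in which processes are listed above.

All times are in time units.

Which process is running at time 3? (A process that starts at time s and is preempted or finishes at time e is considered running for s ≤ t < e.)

T1

Gantt: | T1 0-5 | T6 5-20 | T4 20-22 | T2 22-26 | T3 26-38 | T5 38-52 |
Completion: T1=5  T2=26  T3=38  T4=22  T5=52  T6=20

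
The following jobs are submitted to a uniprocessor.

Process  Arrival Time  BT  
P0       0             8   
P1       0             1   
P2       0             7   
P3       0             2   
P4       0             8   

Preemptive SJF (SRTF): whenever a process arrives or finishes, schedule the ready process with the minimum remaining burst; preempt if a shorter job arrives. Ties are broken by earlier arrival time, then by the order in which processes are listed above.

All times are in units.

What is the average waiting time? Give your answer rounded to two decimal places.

Gantt: | P1 0-1 | P3 1-3 | P2 3-10 | P0 10-18 | P4 18-26 |
Completion: P0=18  P1=1  P2=10  P3=3  P4=26
Turnaround (C−A): P0=18  P1=1  P2=10  P3=3  P4=26
Waiting times: P0=10, P1=0, P2=3, P3=1, P4=18
Average waiting = (10+0+3+1+18) / 5 = 32/5 = 6.40

6.40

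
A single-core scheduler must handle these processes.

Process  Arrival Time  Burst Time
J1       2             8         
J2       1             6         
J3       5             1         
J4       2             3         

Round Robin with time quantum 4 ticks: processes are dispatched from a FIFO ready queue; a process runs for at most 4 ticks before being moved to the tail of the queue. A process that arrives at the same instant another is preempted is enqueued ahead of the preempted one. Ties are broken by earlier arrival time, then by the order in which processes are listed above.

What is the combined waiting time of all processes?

Schedule: | idle 0-1 | J2 1-5 | J1 5-9 | J4 9-12 | J3 12-13 | J2 13-15 | J1 15-19 |
Completion: J1=19  J2=15  J3=13  J4=12
Turnaround (C−A): J1=17  J2=14  J3=8  J4=10
Waiting = turnaround − burst: J1=9, J2=8, J3=7, J4=7
Total waiting = 9 + 8 + 7 + 7 = 31

31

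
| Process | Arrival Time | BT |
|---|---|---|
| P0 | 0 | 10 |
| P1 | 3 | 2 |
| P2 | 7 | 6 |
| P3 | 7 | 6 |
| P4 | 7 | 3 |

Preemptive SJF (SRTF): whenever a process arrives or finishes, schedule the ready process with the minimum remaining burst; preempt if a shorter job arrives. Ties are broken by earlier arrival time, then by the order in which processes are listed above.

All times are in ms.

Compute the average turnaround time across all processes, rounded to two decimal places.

Gantt: | P0 0-3 | P1 3-5 | P0 5-7 | P4 7-10 | P0 10-15 | P2 15-21 | P3 21-27 |
Completion: P0=15  P1=5  P2=21  P3=27  P4=10
Turnaround times: P0=15, P1=2, P2=14, P3=20, P4=3
Average turnaround = (15+2+14+20+3) / 5 = 54/5 = 10.80

10.80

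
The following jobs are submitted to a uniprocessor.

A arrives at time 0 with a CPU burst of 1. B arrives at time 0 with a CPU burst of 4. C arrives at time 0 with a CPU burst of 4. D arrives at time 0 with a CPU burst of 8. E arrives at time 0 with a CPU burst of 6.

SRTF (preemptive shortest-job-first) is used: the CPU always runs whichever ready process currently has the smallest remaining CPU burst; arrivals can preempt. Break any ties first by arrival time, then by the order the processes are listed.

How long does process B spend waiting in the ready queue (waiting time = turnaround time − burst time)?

1

Gantt: | A 0-1 | B 1-5 | C 5-9 | E 9-15 | D 15-23 |
Completion: A=1  B=5  C=9  D=23  E=15
Waiting(B) = turnaround − burst = 5 − 4 = 1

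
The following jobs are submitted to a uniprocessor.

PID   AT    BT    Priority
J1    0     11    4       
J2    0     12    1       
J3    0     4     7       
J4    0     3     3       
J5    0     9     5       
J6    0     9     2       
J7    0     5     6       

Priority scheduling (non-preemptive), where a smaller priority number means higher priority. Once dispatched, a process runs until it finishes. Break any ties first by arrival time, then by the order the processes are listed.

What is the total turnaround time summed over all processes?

238

Timeline: | J2 0-12 | J6 12-21 | J4 21-24 | J1 24-35 | J5 35-44 | J7 44-49 | J3 49-53 |
Completion: J1=35  J2=12  J3=53  J4=24  J5=44  J6=21  J7=49
Turnaround (C−A): J1=35  J2=12  J3=53  J4=24  J5=44  J6=21  J7=49
Turnaround = completion − arrival: J1=35, J2=12, J3=53, J4=24, J5=44, J6=21, J7=49
Total turnaround = 35 + 12 + 53 + 24 + 44 + 21 + 49 = 238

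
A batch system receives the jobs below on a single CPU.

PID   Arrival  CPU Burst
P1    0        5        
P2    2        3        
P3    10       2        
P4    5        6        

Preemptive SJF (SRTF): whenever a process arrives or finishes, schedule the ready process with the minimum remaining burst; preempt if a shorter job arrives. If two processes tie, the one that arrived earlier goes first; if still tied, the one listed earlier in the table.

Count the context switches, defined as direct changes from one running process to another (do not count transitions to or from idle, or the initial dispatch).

Schedule: | P1 0-5 | P2 5-8 | P4 8-10 | P3 10-12 | P4 12-16 |
Completion: P1=5  P2=8  P3=12  P4=16
Turnaround (C−A): P1=5  P2=6  P3=2  P4=11

4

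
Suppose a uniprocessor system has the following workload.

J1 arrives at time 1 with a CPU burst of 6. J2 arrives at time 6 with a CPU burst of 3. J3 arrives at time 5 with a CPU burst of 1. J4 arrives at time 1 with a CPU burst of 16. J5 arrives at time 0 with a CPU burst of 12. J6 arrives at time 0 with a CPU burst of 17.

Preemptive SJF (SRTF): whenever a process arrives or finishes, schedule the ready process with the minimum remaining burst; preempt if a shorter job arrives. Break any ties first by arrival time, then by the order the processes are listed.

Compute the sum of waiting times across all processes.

72

Gantt: | J5 0-1 | J1 1-5 | J3 5-6 | J1 6-8 | J2 8-11 | J5 11-22 | J4 22-38 | J6 38-55 |
Completion: J1=8  J2=11  J3=6  J4=38  J5=22  J6=55
Turnaround (C−A): J1=7  J2=5  J3=1  J4=37  J5=22  J6=55
Waiting = turnaround − burst: J1=1, J2=2, J3=0, J4=21, J5=10, J6=38
Total waiting = 1 + 2 + 0 + 21 + 10 + 38 = 72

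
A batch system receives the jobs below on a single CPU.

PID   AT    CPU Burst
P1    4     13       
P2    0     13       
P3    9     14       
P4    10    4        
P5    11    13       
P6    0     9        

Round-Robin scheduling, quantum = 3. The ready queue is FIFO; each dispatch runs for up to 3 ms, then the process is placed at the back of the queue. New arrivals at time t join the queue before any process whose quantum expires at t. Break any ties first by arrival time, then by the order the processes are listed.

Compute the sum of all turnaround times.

283

Schedule: | P2 0-3 | P6 3-6 | P2 6-9 | P1 9-12 | P6 12-15 | P3 15-18 | P2 18-21 | P4 21-24 | P5 24-27 | P1 27-30 | P6 30-33 | P3 33-36 | P2 36-39 | P4 39-40 | P5 40-43 | P1 43-46 | P3 46-49 | P2 49-50 | P5 50-53 | P1 53-56 | P3 56-59 | P5 59-62 | P1 62-63 | P3 63-65 | P5 65-66 |
Completion: P1=63  P2=50  P3=65  P4=40  P5=66  P6=33
Turnaround (C−A): P1=59  P2=50  P3=56  P4=30  P5=55  P6=33
Turnaround = completion − arrival: P1=59, P2=50, P3=56, P4=30, P5=55, P6=33
Total turnaround = 59 + 50 + 56 + 30 + 55 + 33 = 283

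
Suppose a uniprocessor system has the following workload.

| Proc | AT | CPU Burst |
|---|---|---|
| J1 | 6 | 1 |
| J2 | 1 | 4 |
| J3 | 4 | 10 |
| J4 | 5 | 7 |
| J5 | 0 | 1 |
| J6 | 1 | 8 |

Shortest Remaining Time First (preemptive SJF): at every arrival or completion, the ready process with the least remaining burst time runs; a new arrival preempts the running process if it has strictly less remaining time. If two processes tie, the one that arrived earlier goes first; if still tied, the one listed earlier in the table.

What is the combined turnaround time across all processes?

61

Timeline: | J5 0-1 | J2 1-5 | J4 5-6 | J1 6-7 | J4 7-13 | J6 13-21 | J3 21-31 |
Completion: J1=7  J2=5  J3=31  J4=13  J5=1  J6=21
Turnaround = completion − arrival: J1=1, J2=4, J3=27, J4=8, J5=1, J6=20
Total turnaround = 1 + 4 + 27 + 8 + 1 + 20 = 61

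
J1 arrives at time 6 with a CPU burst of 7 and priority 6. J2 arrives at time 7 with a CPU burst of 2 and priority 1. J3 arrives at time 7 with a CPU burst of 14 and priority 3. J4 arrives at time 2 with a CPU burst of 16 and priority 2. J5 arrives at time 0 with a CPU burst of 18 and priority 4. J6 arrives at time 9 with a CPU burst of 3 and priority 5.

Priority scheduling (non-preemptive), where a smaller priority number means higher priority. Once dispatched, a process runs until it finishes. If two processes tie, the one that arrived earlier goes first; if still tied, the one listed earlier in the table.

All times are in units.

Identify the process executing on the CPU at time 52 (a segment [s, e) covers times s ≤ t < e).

Timeline: | J5 0-18 | J2 18-20 | J4 20-36 | J3 36-50 | J6 50-53 | J1 53-60 |
Completion: J1=60  J2=20  J3=50  J4=36  J5=18  J6=53
Turnaround (C−A): J1=54  J2=13  J3=43  J4=34  J5=18  J6=44

J6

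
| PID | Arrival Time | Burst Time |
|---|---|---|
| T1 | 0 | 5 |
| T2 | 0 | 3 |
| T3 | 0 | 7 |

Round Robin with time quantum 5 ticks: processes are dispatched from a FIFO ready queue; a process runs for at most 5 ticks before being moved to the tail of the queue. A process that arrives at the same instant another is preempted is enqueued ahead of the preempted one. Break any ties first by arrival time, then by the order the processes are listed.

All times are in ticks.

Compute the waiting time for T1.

Schedule: | T1 0-5 | T2 5-8 | T3 8-15 |
Completion: T1=5  T2=8  T3=15
Turnaround (C−A): T1=5  T2=8  T3=15
Waiting(T1) = turnaround − burst = 5 − 5 = 0

0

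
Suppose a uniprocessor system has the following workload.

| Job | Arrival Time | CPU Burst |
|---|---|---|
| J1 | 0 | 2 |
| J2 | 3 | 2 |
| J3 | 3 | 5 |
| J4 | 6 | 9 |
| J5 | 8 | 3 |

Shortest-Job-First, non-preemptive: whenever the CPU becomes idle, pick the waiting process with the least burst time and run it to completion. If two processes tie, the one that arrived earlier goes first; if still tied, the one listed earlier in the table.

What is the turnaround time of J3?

7

Timeline: | J1 0-2 | idle 2-3 | J2 3-5 | J3 5-10 | J5 10-13 | J4 13-22 |
Completion: J1=2  J2=5  J3=10  J4=22  J5=13
Turnaround(J3) = completion − arrival = 10 − 3 = 7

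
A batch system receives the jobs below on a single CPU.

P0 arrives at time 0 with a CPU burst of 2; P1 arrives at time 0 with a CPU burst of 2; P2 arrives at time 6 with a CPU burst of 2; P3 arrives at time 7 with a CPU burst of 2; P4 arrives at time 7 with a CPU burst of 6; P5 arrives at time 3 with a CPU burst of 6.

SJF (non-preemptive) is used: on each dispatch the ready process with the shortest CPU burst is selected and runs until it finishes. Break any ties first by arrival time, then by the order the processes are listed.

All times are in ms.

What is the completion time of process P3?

14

Timeline: | P0 0-2 | P1 2-4 | P5 4-10 | P2 10-12 | P3 12-14 | P4 14-20 |
Completion: P0=2  P1=4  P2=12  P3=14  P4=20  P5=10
Turnaround (C−A): P0=2  P1=4  P2=6  P3=7  P4=13  P5=7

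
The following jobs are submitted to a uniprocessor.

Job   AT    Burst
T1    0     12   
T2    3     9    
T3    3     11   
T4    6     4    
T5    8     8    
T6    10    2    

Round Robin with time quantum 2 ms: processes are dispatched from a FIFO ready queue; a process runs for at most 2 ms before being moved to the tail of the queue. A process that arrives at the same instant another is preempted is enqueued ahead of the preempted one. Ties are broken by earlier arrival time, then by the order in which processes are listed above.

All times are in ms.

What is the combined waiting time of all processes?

Schedule: | T1 0-4 | T2 4-6 | T3 6-8 | T1 8-10 | T4 10-12 | T2 12-14 | T5 14-16 | T3 16-18 | T6 18-20 | T1 20-22 | T4 22-24 | T2 24-26 | T5 26-28 | T3 28-30 | T1 30-32 | T2 32-34 | T5 34-36 | T3 36-38 | T1 38-40 | T2 40-41 | T5 41-43 | T3 43-46 |
Completion: T1=40  T2=41  T3=46  T4=24  T5=43  T6=20
Turnaround (C−A): T1=40  T2=38  T3=43  T4=18  T5=35  T6=10
Waiting = turnaround − burst: T1=28, T2=29, T3=32, T4=14, T5=27, T6=8
Total waiting = 28 + 29 + 32 + 14 + 27 + 8 = 138

138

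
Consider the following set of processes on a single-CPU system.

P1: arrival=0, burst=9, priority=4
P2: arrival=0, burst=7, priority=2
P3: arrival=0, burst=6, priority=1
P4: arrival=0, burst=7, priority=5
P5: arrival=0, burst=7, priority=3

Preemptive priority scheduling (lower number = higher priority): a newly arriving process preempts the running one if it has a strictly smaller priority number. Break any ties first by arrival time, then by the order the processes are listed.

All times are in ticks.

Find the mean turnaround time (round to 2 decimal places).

20.80

Timeline: | P3 0-6 | P2 6-13 | P5 13-20 | P1 20-29 | P4 29-36 |
Completion: P1=29  P2=13  P3=6  P4=36  P5=20
Turnaround times: P1=29, P2=13, P3=6, P4=36, P5=20
Average turnaround = (29+13+6+36+20) / 5 = 104/5 = 20.80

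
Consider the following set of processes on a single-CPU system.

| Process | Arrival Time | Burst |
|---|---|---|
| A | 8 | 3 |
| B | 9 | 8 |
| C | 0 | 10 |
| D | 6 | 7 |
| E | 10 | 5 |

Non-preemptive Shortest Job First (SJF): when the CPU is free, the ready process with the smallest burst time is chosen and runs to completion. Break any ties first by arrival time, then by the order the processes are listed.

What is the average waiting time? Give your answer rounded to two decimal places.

Schedule: | C 0-10 | A 10-13 | E 13-18 | D 18-25 | B 25-33 |
Completion: A=13  B=33  C=10  D=25  E=18
Turnaround (C−A): A=5  B=24  C=10  D=19  E=8
Waiting times: A=2, B=16, C=0, D=12, E=3
Average waiting = (2+16+0+12+3) / 5 = 33/5 = 6.60

6.60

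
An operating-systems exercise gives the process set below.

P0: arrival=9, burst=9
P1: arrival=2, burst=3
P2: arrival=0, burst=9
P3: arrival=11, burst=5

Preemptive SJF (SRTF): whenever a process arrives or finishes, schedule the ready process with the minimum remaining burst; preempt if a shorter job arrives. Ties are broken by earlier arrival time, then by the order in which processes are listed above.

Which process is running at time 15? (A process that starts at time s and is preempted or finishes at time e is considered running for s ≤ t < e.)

Gantt: | P2 0-2 | P1 2-5 | P2 5-12 | P3 12-17 | P0 17-26 |
Completion: P0=26  P1=5  P2=12  P3=17
Turnaround (C−A): P0=17  P1=3  P2=12  P3=6

P3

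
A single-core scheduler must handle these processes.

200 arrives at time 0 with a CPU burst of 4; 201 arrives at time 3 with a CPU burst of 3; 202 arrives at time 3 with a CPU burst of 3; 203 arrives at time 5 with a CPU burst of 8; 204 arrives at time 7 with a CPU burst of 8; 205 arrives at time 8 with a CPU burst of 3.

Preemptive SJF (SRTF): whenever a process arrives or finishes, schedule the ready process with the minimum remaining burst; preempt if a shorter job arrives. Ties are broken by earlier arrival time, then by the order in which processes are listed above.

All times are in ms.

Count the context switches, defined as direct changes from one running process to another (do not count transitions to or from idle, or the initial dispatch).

5

Timeline: | 200 0-4 | 201 4-7 | 202 7-10 | 205 10-13 | 203 13-21 | 204 21-29 |
Completion: 200=4  201=7  202=10  203=21  204=29  205=13
Turnaround (C−A): 200=4  201=4  202=7  203=16  204=22  205=5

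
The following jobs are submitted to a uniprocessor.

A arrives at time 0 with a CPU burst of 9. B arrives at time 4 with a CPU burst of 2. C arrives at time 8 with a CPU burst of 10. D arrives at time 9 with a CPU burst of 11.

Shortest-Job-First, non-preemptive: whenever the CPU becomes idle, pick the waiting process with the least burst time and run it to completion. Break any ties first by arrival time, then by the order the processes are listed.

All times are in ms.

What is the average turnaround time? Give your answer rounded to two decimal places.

Timeline: | A 0-9 | B 9-11 | C 11-21 | D 21-32 |
Completion: A=9  B=11  C=21  D=32
Turnaround (C−A): A=9  B=7  C=13  D=23
Turnaround times: A=9, B=7, C=13, D=23
Average turnaround = (9+7+13+23) / 4 = 52/4 = 13.00

13.00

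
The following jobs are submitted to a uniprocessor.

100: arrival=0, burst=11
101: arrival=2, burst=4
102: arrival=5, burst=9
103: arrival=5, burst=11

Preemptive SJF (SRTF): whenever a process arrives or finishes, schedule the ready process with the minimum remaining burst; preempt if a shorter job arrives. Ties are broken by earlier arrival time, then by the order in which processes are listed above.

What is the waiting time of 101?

0

Timeline: | 100 0-2 | 101 2-6 | 100 6-15 | 102 15-24 | 103 24-35 |
Completion: 100=15  101=6  102=24  103=35
Waiting(101) = turnaround − burst = 4 − 4 = 0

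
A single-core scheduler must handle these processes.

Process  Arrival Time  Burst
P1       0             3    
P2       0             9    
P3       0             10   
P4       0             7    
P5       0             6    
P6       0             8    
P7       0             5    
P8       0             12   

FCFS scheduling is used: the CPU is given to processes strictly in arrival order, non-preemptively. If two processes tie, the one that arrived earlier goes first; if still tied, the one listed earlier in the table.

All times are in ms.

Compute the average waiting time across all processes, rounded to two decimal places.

24.00

Timeline: | P1 0-3 | P2 3-12 | P3 12-22 | P4 22-29 | P5 29-35 | P6 35-43 | P7 43-48 | P8 48-60 |
Completion: P1=3  P2=12  P3=22  P4=29  P5=35  P6=43  P7=48  P8=60
Turnaround (C−A): P1=3  P2=12  P3=22  P4=29  P5=35  P6=43  P7=48  P8=60
Waiting times: P1=0, P2=3, P3=12, P4=22, P5=29, P6=35, P7=43, P8=48
Average waiting = (0+3+12+22+29+35+43+48) / 8 = 192/8 = 24.00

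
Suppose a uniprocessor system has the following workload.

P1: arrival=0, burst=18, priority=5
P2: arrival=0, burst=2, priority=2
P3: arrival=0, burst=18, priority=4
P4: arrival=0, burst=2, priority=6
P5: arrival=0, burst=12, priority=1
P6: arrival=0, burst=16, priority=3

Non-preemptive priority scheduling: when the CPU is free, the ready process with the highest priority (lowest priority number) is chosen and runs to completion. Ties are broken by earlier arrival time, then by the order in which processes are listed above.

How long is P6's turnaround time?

30

Schedule: | P5 0-12 | P2 12-14 | P6 14-30 | P3 30-48 | P1 48-66 | P4 66-68 |
Completion: P1=66  P2=14  P3=48  P4=68  P5=12  P6=30
Turnaround (C−A): P1=66  P2=14  P3=48  P4=68  P5=12  P6=30
Turnaround(P6) = completion − arrival = 30 − 0 = 30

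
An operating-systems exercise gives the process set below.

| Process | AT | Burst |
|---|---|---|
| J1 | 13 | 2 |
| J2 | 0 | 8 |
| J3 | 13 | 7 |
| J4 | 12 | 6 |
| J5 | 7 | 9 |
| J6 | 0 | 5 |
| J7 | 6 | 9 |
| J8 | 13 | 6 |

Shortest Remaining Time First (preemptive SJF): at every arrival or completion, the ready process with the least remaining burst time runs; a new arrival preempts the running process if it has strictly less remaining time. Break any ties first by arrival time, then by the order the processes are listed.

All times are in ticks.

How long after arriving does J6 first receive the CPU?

Timeline: | J6 0-5 | J2 5-13 | J1 13-15 | J4 15-21 | J8 21-27 | J3 27-34 | J7 34-43 | J5 43-52 |
Completion: J1=15  J2=13  J3=34  J4=21  J5=52  J6=5  J7=43  J8=27
Turnaround (C−A): J1=2  J2=13  J3=21  J4=9  J5=45  J6=5  J7=37  J8=14
Response(J6) = first start − arrival = 0 − 0 = 0

0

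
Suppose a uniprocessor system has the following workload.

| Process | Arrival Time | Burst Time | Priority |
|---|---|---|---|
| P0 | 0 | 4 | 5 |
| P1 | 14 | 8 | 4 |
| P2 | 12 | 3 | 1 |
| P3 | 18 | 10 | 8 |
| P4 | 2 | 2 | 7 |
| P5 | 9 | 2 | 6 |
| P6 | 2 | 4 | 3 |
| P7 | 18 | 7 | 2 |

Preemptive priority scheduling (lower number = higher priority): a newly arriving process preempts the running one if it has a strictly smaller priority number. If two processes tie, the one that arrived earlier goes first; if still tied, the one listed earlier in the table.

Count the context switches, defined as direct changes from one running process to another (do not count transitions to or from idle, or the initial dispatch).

10

Schedule: | P0 0-2 | P6 2-6 | P0 6-8 | P4 8-9 | P5 9-11 | P4 11-12 | P2 12-15 | P1 15-18 | P7 18-25 | P1 25-30 | P3 30-40 |
Completion: P0=8  P1=30  P2=15  P3=40  P4=12  P5=11  P6=6  P7=25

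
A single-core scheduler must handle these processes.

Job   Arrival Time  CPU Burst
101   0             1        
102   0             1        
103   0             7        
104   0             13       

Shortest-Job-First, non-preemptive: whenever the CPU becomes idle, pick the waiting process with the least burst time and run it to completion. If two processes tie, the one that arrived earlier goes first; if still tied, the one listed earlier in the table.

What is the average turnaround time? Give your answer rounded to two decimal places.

8.50

Gantt: | 101 0-1 | 102 1-2 | 103 2-9 | 104 9-22 |
Completion: 101=1  102=2  103=9  104=22
Turnaround (C−A): 101=1  102=2  103=9  104=22
Turnaround times: 101=1, 102=2, 103=9, 104=22
Average turnaround = (1+2+9+22) / 4 = 34/4 = 8.50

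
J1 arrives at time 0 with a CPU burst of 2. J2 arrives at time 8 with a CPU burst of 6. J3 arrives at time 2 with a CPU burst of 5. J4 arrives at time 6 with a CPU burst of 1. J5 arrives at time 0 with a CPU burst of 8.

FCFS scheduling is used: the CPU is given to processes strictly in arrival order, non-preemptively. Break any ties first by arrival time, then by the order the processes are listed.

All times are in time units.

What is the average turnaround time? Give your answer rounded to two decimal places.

9.80

Schedule: | J1 0-2 | J5 2-10 | J3 10-15 | J4 15-16 | J2 16-22 |
Completion: J1=2  J2=22  J3=15  J4=16  J5=10
Turnaround (C−A): J1=2  J2=14  J3=13  J4=10  J5=10
Turnaround times: J1=2, J2=14, J3=13, J4=10, J5=10
Average turnaround = (2+14+13+10+10) / 5 = 49/5 = 9.80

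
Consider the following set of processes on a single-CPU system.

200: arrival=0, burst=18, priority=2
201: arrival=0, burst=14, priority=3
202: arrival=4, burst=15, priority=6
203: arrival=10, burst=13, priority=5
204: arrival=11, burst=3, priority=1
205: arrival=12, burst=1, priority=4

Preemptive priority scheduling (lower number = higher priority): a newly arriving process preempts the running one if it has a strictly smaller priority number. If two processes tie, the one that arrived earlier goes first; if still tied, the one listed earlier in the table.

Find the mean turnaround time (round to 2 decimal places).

Schedule: | 200 0-11 | 204 11-14 | 200 14-21 | 201 21-35 | 205 35-36 | 203 36-49 | 202 49-64 |
Completion: 200=21  201=35  202=64  203=49  204=14  205=36
Turnaround (C−A): 200=21  201=35  202=60  203=39  204=3  205=24
Turnaround times: 200=21, 201=35, 202=60, 203=39, 204=3, 205=24
Average turnaround = (21+35+60+39+3+24) / 6 = 182/6 = 30.33

30.33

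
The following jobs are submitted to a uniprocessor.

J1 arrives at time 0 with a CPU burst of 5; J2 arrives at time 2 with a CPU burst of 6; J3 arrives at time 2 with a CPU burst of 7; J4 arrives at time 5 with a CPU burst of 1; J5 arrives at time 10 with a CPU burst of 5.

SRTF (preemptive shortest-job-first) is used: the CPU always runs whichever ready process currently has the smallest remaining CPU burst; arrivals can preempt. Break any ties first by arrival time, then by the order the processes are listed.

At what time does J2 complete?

Gantt: | J1 0-5 | J4 5-6 | J2 6-12 | J5 12-17 | J3 17-24 |
Completion: J1=5  J2=12  J3=24  J4=6  J5=17

12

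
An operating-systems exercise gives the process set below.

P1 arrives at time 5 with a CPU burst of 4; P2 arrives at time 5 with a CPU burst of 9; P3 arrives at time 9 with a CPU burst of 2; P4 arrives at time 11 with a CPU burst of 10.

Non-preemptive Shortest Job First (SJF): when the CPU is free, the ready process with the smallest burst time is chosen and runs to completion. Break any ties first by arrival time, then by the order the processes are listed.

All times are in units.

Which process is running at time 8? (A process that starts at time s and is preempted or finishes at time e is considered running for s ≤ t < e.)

Timeline: | idle 0-5 | P1 5-9 | P3 9-11 | P2 11-20 | P4 20-30 |
Completion: P1=9  P2=20  P3=11  P4=30
Turnaround (C−A): P1=4  P2=15  P3=2  P4=19

P1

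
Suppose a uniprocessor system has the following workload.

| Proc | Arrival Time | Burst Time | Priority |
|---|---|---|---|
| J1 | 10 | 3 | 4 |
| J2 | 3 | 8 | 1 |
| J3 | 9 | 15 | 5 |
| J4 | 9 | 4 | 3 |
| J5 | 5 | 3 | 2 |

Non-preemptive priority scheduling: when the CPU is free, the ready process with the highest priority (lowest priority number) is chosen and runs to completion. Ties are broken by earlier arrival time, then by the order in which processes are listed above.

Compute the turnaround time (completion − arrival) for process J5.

Gantt: | idle 0-3 | J2 3-11 | J5 11-14 | J4 14-18 | J1 18-21 | J3 21-36 |
Completion: J1=21  J2=11  J3=36  J4=18  J5=14
Turnaround (C−A): J1=11  J2=8  J3=27  J4=9  J5=9
Turnaround(J5) = completion − arrival = 14 − 5 = 9

9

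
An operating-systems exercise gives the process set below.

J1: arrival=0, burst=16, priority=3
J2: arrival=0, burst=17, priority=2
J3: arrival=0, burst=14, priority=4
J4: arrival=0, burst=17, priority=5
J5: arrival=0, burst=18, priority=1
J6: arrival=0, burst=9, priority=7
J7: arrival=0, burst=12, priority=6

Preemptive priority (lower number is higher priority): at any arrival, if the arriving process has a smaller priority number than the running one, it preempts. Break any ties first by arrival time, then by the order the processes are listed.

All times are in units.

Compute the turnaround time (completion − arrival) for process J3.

Timeline: | J5 0-18 | J2 18-35 | J1 35-51 | J3 51-65 | J4 65-82 | J7 82-94 | J6 94-103 |
Completion: J1=51  J2=35  J3=65  J4=82  J5=18  J6=103  J7=94
Turnaround (C−A): J1=51  J2=35  J3=65  J4=82  J5=18  J6=103  J7=94
Turnaround(J3) = completion − arrival = 65 − 0 = 65

65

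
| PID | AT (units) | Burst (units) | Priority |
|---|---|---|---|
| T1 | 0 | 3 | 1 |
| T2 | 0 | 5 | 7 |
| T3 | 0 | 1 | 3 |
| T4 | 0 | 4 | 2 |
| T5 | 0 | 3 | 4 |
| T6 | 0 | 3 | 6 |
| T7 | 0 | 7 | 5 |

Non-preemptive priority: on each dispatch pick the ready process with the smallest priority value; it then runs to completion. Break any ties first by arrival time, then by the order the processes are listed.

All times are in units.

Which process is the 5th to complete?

Gantt: | T1 0-3 | T4 3-7 | T3 7-8 | T5 8-11 | T7 11-18 | T6 18-21 | T2 21-26 |
Completion: T1=3  T2=26  T3=8  T4=7  T5=11  T6=21  T7=18
Turnaround (C−A): T1=3  T2=26  T3=8  T4=7  T5=11  T6=21  T7=18
Finish order: T1 → T4 → T3 → T5 → T7 → T6 → T2

T7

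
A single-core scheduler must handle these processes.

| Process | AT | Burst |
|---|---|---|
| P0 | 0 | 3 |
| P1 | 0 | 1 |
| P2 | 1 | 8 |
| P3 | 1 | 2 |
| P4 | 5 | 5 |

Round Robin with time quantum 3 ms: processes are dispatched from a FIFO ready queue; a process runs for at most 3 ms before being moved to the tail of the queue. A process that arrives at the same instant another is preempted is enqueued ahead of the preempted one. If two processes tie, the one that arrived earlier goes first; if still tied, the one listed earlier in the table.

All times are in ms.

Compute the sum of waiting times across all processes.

Timeline: | P0 0-3 | P1 3-4 | P2 4-7 | P3 7-9 | P4 9-12 | P2 12-15 | P4 15-17 | P2 17-19 |
Completion: P0=3  P1=4  P2=19  P3=9  P4=17
Waiting = turnaround − burst: P0=0, P1=3, P2=10, P3=6, P4=7
Total waiting = 0 + 3 + 10 + 6 + 7 = 26

26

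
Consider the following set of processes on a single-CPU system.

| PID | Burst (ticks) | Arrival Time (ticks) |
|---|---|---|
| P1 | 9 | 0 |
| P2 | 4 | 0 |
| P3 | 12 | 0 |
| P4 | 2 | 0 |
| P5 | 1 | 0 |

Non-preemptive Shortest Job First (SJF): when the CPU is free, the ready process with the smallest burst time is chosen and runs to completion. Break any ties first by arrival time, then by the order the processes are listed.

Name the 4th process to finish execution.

P1

Schedule: | P5 0-1 | P4 1-3 | P2 3-7 | P1 7-16 | P3 16-28 |
Completion: P1=16  P2=7  P3=28  P4=3  P5=1
Turnaround (C−A): P1=16  P2=7  P3=28  P4=3  P5=1
Finish order: P5 → P4 → P2 → P1 → P3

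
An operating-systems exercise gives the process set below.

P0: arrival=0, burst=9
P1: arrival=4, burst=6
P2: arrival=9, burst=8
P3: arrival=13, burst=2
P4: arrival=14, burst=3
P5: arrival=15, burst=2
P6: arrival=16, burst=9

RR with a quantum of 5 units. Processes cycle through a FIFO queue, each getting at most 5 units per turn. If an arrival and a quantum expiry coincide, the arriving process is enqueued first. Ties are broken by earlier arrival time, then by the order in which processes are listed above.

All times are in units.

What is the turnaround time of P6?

Schedule: | P0 0-5 | P1 5-10 | P0 10-14 | P2 14-19 | P1 19-20 | P3 20-22 | P4 22-25 | P5 25-27 | P6 27-32 | P2 32-35 | P6 35-39 |
Completion: P0=14  P1=20  P2=35  P3=22  P4=25  P5=27  P6=39
Turnaround(P6) = completion − arrival = 39 − 16 = 23

23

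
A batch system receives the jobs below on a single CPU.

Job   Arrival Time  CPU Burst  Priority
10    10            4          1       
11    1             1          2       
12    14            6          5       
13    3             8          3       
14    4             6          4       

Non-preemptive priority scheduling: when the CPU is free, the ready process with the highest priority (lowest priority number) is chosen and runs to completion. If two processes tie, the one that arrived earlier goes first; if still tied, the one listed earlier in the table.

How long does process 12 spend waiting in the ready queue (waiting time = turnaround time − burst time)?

7

Timeline: | idle 0-1 | 11 1-2 | idle 2-3 | 13 3-11 | 10 11-15 | 14 15-21 | 12 21-27 |
Completion: 10=15  11=2  12=27  13=11  14=21
Turnaround (C−A): 10=5  11=1  12=13  13=8  14=17
Waiting(12) = turnaround − burst = 13 − 6 = 7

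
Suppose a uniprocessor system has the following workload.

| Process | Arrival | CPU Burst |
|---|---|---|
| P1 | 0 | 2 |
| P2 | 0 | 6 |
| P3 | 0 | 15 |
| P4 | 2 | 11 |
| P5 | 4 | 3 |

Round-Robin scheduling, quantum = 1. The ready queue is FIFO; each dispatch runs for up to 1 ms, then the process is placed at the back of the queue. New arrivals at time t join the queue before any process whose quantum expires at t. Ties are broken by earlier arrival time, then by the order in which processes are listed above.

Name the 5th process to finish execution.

P3

Gantt: | P1 0-1 | P2 1-2 | P3 2-3 | P1 3-4 | P4 4-5 | P2 5-6 | P3 6-7 | P5 7-8 | P4 8-9 | P2 9-10 | P3 10-11 | P5 11-12 | P4 12-13 | P2 13-14 | P3 14-15 | P5 15-16 | P4 16-17 | P2 17-18 | P3 18-19 | P4 19-20 | P2 20-21 | P3 21-22 | P4 22-23 | P3 23-24 | P4 24-25 | P3 25-26 | P4 26-27 | P3 27-28 | P4 28-29 | P3 29-30 | P4 30-31 | P3 31-32 | P4 32-33 | P3 33-37 |
Completion: P1=4  P2=21  P3=37  P4=33  P5=16
Finish order: P1 → P5 → P2 → P4 → P3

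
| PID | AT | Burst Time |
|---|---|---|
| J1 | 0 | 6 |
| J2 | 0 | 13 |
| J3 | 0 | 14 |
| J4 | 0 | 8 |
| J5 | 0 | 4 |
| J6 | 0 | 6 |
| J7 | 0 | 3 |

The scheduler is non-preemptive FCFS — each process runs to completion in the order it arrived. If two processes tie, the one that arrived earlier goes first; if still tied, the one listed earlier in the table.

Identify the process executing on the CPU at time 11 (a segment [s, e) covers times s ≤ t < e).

J2

Schedule: | J1 0-6 | J2 6-19 | J3 19-33 | J4 33-41 | J5 41-45 | J6 45-51 | J7 51-54 |
Completion: J1=6  J2=19  J3=33  J4=41  J5=45  J6=51  J7=54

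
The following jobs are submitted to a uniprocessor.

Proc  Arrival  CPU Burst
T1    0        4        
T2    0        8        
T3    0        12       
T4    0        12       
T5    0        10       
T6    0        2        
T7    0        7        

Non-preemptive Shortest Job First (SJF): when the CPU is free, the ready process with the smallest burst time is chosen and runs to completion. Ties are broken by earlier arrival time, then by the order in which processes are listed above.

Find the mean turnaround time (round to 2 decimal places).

24.43

Schedule: | T6 0-2 | T1 2-6 | T7 6-13 | T2 13-21 | T5 21-31 | T3 31-43 | T4 43-55 |
Completion: T1=6  T2=21  T3=43  T4=55  T5=31  T6=2  T7=13
Turnaround (C−A): T1=6  T2=21  T3=43  T4=55  T5=31  T6=2  T7=13
Turnaround times: T1=6, T2=21, T3=43, T4=55, T5=31, T6=2, T7=13
Average turnaround = (6+21+43+55+31+2+13) / 7 = 171/7 = 24.43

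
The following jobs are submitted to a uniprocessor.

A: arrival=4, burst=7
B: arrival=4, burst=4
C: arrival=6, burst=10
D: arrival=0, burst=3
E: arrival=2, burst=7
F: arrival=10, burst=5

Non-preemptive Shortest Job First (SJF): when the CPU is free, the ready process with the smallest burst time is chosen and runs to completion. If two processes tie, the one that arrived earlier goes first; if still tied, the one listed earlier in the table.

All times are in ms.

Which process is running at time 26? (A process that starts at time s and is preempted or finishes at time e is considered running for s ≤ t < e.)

C

Gantt: | D 0-3 | E 3-10 | B 10-14 | F 14-19 | A 19-26 | C 26-36 |
Completion: A=26  B=14  C=36  D=3  E=10  F=19
Turnaround (C−A): A=22  B=10  C=30  D=3  E=8  F=9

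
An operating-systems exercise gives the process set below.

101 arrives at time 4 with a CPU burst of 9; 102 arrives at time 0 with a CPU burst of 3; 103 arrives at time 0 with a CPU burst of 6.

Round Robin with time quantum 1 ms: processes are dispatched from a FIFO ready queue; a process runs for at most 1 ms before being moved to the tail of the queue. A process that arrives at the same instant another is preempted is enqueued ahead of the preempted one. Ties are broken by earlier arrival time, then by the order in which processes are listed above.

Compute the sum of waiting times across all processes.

Gantt: | 102 0-1 | 103 1-2 | 102 2-3 | 103 3-4 | 102 4-5 | 101 5-6 | 103 6-7 | 101 7-8 | 103 8-9 | 101 9-10 | 103 10-11 | 101 11-12 | 103 12-13 | 101 13-18 |
Completion: 101=18  102=5  103=13
Waiting = turnaround − burst: 101=5, 102=2, 103=7
Total waiting = 5 + 2 + 7 = 14

14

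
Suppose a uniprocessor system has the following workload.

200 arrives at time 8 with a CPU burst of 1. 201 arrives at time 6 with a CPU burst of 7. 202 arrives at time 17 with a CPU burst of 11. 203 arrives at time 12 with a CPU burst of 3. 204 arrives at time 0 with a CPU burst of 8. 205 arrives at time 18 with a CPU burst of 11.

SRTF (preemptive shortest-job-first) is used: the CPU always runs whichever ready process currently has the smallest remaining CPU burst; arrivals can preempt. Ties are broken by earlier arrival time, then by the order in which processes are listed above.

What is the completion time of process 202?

Timeline: | 204 0-8 | 200 8-9 | 201 9-12 | 203 12-15 | 201 15-19 | 202 19-30 | 205 30-41 |
Completion: 200=9  201=19  202=30  203=15  204=8  205=41

30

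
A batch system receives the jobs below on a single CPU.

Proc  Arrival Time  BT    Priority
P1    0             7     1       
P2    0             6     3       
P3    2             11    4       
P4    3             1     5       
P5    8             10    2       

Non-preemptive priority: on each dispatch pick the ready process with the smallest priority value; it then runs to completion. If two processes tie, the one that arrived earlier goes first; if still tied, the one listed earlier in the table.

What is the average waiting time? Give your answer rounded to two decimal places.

Timeline: | P1 0-7 | P2 7-13 | P5 13-23 | P3 23-34 | P4 34-35 |
Completion: P1=7  P2=13  P3=34  P4=35  P5=23
Turnaround (C−A): P1=7  P2=13  P3=32  P4=32  P5=15
Waiting times: P1=0, P2=7, P3=21, P4=31, P5=5
Average waiting = (0+7+21+31+5) / 5 = 64/5 = 12.80

12.80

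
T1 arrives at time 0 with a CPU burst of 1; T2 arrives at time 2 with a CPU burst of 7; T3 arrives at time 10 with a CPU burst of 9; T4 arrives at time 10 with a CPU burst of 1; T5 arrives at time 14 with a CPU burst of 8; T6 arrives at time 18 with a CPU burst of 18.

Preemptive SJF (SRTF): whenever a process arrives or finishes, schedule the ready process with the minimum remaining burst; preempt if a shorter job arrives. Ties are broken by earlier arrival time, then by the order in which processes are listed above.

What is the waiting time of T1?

Timeline: | T1 0-1 | idle 1-2 | T2 2-9 | idle 9-10 | T4 10-11 | T3 11-20 | T5 20-28 | T6 28-46 |
Completion: T1=1  T2=9  T3=20  T4=11  T5=28  T6=46
Turnaround (C−A): T1=1  T2=7  T3=10  T4=1  T5=14  T6=28
Waiting(T1) = turnaround − burst = 1 − 1 = 0

0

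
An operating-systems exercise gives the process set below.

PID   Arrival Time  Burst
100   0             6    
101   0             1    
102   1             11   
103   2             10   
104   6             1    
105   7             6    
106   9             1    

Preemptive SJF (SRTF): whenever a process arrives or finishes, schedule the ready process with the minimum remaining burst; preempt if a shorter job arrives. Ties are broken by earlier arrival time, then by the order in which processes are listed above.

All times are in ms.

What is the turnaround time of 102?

35

Gantt: | 101 0-1 | 100 1-7 | 104 7-8 | 105 8-9 | 106 9-10 | 105 10-15 | 103 15-25 | 102 25-36 |
Completion: 100=7  101=1  102=36  103=25  104=8  105=15  106=10
Turnaround(102) = completion − arrival = 36 − 1 = 35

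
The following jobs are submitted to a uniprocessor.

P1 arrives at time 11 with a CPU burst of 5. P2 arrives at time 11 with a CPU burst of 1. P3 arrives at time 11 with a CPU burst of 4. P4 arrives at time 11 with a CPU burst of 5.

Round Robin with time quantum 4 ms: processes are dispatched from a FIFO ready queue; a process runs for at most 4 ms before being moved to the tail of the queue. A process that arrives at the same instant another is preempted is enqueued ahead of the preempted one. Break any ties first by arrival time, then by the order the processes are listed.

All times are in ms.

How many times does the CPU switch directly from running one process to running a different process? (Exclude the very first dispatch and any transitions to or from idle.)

5

Timeline: | idle 0-11 | P1 11-15 | P2 15-16 | P3 16-20 | P4 20-24 | P1 24-25 | P4 25-26 |
Completion: P1=25  P2=16  P3=20  P4=26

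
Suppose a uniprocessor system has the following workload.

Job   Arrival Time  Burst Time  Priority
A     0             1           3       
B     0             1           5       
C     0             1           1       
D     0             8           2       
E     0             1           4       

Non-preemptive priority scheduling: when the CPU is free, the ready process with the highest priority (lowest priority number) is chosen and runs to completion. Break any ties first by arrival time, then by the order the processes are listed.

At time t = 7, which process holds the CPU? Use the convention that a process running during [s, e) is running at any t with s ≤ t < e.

Schedule: | C 0-1 | D 1-9 | A 9-10 | E 10-11 | B 11-12 |
Completion: A=10  B=12  C=1  D=9  E=11
Turnaround (C−A): A=10  B=12  C=1  D=9  E=11

D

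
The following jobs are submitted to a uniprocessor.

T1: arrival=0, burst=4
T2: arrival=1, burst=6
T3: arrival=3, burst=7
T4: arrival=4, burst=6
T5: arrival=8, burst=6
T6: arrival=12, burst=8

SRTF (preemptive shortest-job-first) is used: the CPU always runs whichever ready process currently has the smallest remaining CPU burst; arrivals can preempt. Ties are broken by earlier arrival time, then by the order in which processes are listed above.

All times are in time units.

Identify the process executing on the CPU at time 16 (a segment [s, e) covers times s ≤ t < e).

Schedule: | T1 0-4 | T2 4-10 | T4 10-16 | T5 16-22 | T3 22-29 | T6 29-37 |
Completion: T1=4  T2=10  T3=29  T4=16  T5=22  T6=37
Turnaround (C−A): T1=4  T2=9  T3=26  T4=12  T5=14  T6=25

T5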